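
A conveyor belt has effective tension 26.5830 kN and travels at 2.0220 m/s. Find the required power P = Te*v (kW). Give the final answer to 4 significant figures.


P = Te * v = 26.5830 * 2.0220
P = 53.75 kW


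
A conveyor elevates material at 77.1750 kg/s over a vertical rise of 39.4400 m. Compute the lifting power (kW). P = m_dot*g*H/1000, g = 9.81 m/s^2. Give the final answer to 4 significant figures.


P = 77.1750 * 9.81 * 39.4400 / 1000
P = 29.86 kW


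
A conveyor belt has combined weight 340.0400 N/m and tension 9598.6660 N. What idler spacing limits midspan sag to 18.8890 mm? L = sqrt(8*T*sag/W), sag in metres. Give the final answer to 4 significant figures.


sag = 18.8890/1000 = 0.018889 m
L = sqrt(8 * 9598.6660 * 0.018889 / 340.0400)
L = 2.065 m


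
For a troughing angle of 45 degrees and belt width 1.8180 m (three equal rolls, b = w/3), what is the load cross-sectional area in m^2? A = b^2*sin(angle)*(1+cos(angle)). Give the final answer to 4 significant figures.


b = 1.8180/3 = 0.606 m
A = 0.606^2 * sin(45 deg) * (1 + cos(45 deg))
A = 0.4433 m^2


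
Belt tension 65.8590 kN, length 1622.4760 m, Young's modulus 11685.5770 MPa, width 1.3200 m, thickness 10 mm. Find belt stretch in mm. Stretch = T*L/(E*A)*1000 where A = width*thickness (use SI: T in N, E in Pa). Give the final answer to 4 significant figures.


A = 1.3200 * 0.01 = 0.01320 m^2
Stretch = 65.8590*1000 * 1622.4760 / (11685.5770e6 * 0.01320) * 1000
Stretch = 692.7 mm


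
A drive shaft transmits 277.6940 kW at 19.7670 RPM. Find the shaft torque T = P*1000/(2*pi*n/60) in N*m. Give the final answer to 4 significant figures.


omega = 2*pi*19.7670/60 = 2.07 rad/s
T = 277.6940*1000 / 2.07
T = 134200 N*m


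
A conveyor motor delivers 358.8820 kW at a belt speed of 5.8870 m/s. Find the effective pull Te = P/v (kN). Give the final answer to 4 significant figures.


Te = P / v = 358.8820 / 5.8870
Te = 60.96 kN


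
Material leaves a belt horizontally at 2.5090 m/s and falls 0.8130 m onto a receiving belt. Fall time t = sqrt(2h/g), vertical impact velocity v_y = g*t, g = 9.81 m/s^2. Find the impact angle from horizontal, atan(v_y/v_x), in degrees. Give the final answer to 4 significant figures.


t = sqrt(2*0.8130/9.81) = 0.407123 s
v_y = 9.81 * 0.407123 = 3.99388 m/s
angle = atan(3.99388 / 2.5090) = 57.86 deg


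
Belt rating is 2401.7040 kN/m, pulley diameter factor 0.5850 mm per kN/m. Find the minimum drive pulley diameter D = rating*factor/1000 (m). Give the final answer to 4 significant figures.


D = 2401.7040 * 0.5850 / 1000
D = 1.405 m


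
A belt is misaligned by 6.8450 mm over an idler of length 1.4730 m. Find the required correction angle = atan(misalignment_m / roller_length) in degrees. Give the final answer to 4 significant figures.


misalign_m = 6.8450 / 1000 = 0.006845 m
angle = atan(0.006845 / 1.4730)
angle = 0.2663 deg


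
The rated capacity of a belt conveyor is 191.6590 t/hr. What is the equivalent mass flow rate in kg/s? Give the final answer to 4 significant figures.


m_dot = 191.6590 * 1000 / 3600
m_dot = 53.24 kg/s


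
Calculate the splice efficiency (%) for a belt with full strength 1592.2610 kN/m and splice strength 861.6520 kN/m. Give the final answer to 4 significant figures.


Eff = 861.6520 / 1592.2610 * 100
Eff = 54.11 %


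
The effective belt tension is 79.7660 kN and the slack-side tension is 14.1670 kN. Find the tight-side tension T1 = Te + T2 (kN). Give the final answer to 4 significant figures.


T1 = Te + T2 = 79.7660 + 14.1670
T1 = 93.93 kN


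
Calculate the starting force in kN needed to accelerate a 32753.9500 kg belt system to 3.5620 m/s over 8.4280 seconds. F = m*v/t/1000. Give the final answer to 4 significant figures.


F = 32753.9500 * 3.5620 / 8.4280 / 1000
F = 13.84 kN


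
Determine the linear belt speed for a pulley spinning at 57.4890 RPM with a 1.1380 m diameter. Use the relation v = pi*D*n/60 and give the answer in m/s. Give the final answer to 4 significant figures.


v = pi * 1.1380 * 57.4890 / 60
v = 3.426 m/s


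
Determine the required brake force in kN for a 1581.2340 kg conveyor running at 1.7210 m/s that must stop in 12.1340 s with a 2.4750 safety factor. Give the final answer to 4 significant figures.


F = 1581.2340 * 1.7210 / 12.1340 * 2.4750 / 1000
F = 0.5551 kN


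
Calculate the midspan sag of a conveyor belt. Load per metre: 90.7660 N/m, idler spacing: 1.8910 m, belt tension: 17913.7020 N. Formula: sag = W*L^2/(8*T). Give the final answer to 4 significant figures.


sag = 90.7660 * 1.8910^2 / (8 * 17913.7020)
sag = 0.002265 m


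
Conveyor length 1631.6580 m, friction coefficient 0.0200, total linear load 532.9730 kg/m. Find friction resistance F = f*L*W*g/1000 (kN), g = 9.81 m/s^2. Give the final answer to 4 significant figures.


F = 0.0200 * 1631.6580 * 532.9730 * 9.81 / 1000
F = 170.6 kN


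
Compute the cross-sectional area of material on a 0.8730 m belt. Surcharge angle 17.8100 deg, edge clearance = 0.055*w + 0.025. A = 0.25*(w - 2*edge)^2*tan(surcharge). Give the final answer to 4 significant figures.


edge = 0.055*0.8730 + 0.025 = 0.073015 m
ew = 0.8730 - 2*0.073015 = 0.72697 m
A = 0.25 * 0.72697^2 * tan(17.8100 deg)
A = 0.04244 m^2


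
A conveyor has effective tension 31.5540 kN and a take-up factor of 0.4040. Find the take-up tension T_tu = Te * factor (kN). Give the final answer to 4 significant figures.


T_tu = 31.5540 * 0.4040
T_tu = 12.75 kN


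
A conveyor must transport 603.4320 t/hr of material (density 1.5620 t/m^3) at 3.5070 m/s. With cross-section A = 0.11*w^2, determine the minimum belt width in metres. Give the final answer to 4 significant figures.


A_req = 603.4320 / (3.5070 * 1.5620 * 3600) = 0.0305991 m^2
w = sqrt(0.0305991 / 0.11)
w = 0.5274 m


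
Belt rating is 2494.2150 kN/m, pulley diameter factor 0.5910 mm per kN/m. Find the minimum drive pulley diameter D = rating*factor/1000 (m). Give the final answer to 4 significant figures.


D = 2494.2150 * 0.5910 / 1000
D = 1.474 m


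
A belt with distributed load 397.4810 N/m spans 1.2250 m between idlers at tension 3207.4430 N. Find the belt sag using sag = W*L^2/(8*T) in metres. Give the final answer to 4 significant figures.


sag = 397.4810 * 1.2250^2 / (8 * 3207.4430)
sag = 0.02325 m


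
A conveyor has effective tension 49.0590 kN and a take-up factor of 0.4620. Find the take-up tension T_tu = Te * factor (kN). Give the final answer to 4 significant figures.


T_tu = 49.0590 * 0.4620
T_tu = 22.67 kN


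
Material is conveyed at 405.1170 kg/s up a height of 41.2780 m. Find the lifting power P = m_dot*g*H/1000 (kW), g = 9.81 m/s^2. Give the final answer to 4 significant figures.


P = 405.1170 * 9.81 * 41.2780 / 1000
P = 164.0 kW


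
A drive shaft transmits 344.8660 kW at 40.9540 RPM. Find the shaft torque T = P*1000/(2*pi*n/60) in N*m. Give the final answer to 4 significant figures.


omega = 2*pi*40.9540/60 = 4.28869 rad/s
T = 344.8660*1000 / 4.28869
T = 80410 N*m


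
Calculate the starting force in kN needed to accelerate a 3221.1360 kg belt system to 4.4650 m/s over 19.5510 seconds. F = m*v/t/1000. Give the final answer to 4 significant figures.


F = 3221.1360 * 4.4650 / 19.5510 / 1000
F = 0.7356 kN


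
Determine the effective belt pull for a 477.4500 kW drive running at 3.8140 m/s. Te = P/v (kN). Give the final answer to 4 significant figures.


Te = P / v = 477.4500 / 3.8140
Te = 125.2 kN


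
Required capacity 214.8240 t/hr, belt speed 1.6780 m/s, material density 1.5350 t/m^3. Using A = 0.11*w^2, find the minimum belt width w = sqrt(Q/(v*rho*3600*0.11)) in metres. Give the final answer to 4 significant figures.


A_req = 214.8240 / (1.6780 * 1.5350 * 3600) = 0.0231675 m^2
w = sqrt(0.0231675 / 0.11)
w = 0.4589 m


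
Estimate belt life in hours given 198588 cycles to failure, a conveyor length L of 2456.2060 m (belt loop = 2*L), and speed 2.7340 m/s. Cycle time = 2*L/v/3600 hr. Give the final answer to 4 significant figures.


cycle_time = 2 * 2456.2060 / 2.7340 / 3600 = 0.499107 hr
life = 198588 * 0.499107 = 99120 hours


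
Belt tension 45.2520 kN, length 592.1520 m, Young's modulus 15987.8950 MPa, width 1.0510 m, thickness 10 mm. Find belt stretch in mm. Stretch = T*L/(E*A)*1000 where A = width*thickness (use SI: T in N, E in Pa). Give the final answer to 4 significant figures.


A = 1.0510 * 0.01 = 0.01051 m^2
Stretch = 45.2520*1000 * 592.1520 / (15987.8950e6 * 0.01051) * 1000
Stretch = 159.5 mm


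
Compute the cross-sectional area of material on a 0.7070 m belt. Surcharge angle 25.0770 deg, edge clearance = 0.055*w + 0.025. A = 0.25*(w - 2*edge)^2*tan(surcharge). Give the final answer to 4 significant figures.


edge = 0.055*0.7070 + 0.025 = 0.063885 m
ew = 0.7070 - 2*0.063885 = 0.57923 m
A = 0.25 * 0.57923^2 * tan(25.0770 deg)
A = 0.03925 m^2


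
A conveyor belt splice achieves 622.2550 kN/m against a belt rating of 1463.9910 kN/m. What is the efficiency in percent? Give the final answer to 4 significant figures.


Eff = 622.2550 / 1463.9910 * 100
Eff = 42.50 %


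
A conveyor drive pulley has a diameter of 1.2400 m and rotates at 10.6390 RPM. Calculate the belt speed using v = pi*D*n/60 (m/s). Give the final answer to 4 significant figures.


v = pi * 1.2400 * 10.6390 / 60
v = 0.6908 m/s


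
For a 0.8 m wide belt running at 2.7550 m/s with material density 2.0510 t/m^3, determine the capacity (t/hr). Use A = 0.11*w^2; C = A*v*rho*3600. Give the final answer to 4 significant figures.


A = 0.11 * 0.8^2 = 0.0704 m^2
C = 0.0704 * 2.7550 * 2.0510 * 3600
C = 1432 t/hr


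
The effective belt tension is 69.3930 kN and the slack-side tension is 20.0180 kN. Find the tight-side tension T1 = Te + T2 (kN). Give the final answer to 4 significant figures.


T1 = Te + T2 = 69.3930 + 20.0180
T1 = 89.41 kN


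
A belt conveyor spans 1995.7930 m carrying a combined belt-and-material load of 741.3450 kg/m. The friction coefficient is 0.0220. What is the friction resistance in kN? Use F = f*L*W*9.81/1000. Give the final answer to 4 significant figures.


F = 0.0220 * 1995.7930 * 741.3450 * 9.81 / 1000
F = 319.3 kN


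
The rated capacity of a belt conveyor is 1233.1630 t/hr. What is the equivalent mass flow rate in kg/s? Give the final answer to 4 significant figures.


m_dot = 1233.1630 * 1000 / 3600
m_dot = 342.5 kg/s


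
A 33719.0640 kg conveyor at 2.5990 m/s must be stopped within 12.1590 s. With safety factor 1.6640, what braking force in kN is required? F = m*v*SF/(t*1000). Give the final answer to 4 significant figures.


F = 33719.0640 * 2.5990 / 12.1590 * 1.6640 / 1000
F = 11.99 kN


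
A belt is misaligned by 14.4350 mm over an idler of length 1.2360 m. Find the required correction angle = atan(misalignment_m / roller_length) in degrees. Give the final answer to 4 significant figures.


misalign_m = 14.4350 / 1000 = 0.014435 m
angle = atan(0.014435 / 1.2360)
angle = 0.6691 deg


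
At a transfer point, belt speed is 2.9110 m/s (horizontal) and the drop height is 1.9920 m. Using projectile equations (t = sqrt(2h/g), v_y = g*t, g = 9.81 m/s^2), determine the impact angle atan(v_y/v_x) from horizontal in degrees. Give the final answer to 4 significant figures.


t = sqrt(2*1.9920/9.81) = 0.637272 s
v_y = 9.81 * 0.637272 = 6.25164 m/s
angle = atan(6.25164 / 2.9110) = 65.03 deg


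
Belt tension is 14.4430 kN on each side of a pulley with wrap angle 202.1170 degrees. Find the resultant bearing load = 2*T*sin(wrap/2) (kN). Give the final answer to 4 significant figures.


F = 2 * 14.4430 * sin(202.1170/2 deg)
F = 28.35 kN


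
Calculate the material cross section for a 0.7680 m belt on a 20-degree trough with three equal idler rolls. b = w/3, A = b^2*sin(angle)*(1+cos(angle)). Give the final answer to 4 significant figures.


b = 0.7680/3 = 0.256 m
A = 0.256^2 * sin(20 deg) * (1 + cos(20 deg))
A = 0.04348 m^2


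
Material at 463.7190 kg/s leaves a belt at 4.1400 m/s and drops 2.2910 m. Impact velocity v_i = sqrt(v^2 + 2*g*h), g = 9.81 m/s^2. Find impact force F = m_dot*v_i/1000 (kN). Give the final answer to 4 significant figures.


v_i = sqrt(4.1400^2 + 2*9.81*2.2910) = 7.87966 m/s
F = 463.7190 * 7.87966 / 1000
F = 3.654 kN


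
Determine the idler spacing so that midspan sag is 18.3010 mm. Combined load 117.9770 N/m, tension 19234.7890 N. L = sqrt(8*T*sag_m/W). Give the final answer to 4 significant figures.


sag = 18.3010/1000 = 0.018301 m
L = sqrt(8 * 19234.7890 * 0.018301 / 117.9770)
L = 4.886 m


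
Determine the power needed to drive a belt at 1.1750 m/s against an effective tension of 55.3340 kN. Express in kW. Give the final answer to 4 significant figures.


P = Te * v = 55.3340 * 1.1750
P = 65.02 kW


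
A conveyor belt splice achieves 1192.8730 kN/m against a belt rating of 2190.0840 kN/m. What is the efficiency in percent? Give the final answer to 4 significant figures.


Eff = 1192.8730 / 2190.0840 * 100
Eff = 54.47 %


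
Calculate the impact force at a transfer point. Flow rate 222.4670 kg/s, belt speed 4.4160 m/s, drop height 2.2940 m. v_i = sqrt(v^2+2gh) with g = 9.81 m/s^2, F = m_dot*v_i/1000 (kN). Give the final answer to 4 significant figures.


v_i = sqrt(4.4160^2 + 2*9.81*2.2940) = 8.03177 m/s
F = 222.4670 * 8.03177 / 1000
F = 1.787 kN


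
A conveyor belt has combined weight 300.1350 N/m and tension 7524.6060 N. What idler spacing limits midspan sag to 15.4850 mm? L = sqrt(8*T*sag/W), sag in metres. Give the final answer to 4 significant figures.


sag = 15.4850/1000 = 0.015485 m
L = sqrt(8 * 7524.6060 * 0.015485 / 300.1350)
L = 1.762 m


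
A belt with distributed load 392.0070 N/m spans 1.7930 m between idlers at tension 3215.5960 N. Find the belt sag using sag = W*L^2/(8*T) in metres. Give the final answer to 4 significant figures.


sag = 392.0070 * 1.7930^2 / (8 * 3215.5960)
sag = 0.04899 m


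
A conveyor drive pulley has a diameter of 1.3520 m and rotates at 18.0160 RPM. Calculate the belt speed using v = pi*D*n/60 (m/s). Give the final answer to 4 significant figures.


v = pi * 1.3520 * 18.0160 / 60
v = 1.275 m/s


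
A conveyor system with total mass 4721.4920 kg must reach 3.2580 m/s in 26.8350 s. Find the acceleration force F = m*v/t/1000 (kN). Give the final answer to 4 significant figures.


F = 4721.4920 * 3.2580 / 26.8350 / 1000
F = 0.5732 kN


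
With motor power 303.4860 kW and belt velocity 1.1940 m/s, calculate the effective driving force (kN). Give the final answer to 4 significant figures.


Te = P / v = 303.4860 / 1.1940
Te = 254.2 kN


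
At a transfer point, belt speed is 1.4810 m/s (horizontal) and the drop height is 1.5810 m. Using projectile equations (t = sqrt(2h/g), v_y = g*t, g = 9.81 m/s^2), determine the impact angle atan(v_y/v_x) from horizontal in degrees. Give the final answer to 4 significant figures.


t = sqrt(2*1.5810/9.81) = 0.567736 s
v_y = 9.81 * 0.567736 = 5.56949 m/s
angle = atan(5.56949 / 1.4810) = 75.11 deg


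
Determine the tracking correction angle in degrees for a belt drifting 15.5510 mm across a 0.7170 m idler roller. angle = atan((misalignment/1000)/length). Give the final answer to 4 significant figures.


misalign_m = 15.5510 / 1000 = 0.015551 m
angle = atan(0.015551 / 0.7170)
angle = 1.242 deg


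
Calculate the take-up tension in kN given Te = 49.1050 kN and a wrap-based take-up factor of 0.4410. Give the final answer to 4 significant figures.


T_tu = 49.1050 * 0.4410
T_tu = 21.66 kN


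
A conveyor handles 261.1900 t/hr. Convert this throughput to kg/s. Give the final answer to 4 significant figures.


m_dot = 261.1900 * 1000 / 3600
m_dot = 72.55 kg/s


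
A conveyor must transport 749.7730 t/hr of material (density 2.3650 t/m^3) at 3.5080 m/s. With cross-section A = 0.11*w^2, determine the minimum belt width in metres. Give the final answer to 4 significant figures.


A_req = 749.7730 / (3.5080 * 2.3650 * 3600) = 0.0251036 m^2
w = sqrt(0.0251036 / 0.11)
w = 0.4777 m


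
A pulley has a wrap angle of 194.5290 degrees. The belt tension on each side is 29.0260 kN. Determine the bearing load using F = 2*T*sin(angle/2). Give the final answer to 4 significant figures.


F = 2 * 29.0260 * sin(194.5290/2 deg)
F = 57.59 kN


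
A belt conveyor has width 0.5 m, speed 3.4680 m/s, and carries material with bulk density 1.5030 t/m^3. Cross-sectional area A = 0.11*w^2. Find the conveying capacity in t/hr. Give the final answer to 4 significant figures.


A = 0.11 * 0.5^2 = 0.0275 m^2
C = 0.0275 * 3.4680 * 1.5030 * 3600
C = 516.0 t/hr


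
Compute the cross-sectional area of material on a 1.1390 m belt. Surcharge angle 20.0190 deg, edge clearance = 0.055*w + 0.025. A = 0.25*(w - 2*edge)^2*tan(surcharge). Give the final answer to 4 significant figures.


edge = 0.055*1.1390 + 0.025 = 0.087645 m
ew = 1.1390 - 2*0.087645 = 0.96371 m
A = 0.25 * 0.96371^2 * tan(20.0190 deg)
A = 0.08460 m^2


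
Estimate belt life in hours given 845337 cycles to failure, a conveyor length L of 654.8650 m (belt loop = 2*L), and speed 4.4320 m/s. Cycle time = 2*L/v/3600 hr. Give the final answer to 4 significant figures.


cycle_time = 2 * 654.8650 / 4.4320 / 3600 = 0.082088 hr
life = 845337 * 0.082088 = 69390 hours


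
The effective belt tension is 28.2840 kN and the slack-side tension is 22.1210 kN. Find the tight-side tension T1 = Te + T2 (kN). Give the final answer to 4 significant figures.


T1 = Te + T2 = 28.2840 + 22.1210
T1 = 50.41 kN


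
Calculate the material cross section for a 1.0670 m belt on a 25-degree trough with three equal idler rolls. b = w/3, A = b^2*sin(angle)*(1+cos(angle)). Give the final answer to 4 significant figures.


b = 1.0670/3 = 0.355667 m
A = 0.355667^2 * sin(25 deg) * (1 + cos(25 deg))
A = 0.1019 m^2


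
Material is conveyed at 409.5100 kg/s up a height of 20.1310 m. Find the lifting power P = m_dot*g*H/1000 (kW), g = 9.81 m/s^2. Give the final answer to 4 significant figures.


P = 409.5100 * 9.81 * 20.1310 / 1000
P = 80.87 kW


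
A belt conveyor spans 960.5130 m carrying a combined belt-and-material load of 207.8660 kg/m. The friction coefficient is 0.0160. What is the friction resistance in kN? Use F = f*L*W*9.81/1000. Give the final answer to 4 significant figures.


F = 0.0160 * 960.5130 * 207.8660 * 9.81 / 1000
F = 31.34 kN


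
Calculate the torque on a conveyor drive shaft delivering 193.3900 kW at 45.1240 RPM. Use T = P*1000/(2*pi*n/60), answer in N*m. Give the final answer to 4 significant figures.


omega = 2*pi*45.1240/60 = 4.72537 rad/s
T = 193.3900*1000 / 4.72537
T = 40930 N*m


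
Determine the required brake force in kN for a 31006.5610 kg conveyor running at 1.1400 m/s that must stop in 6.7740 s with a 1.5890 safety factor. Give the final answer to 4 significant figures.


F = 31006.5610 * 1.1400 / 6.7740 * 1.5890 / 1000
F = 8.292 kN


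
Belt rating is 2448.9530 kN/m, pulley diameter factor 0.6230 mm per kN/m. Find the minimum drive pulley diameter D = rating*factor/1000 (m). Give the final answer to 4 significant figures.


D = 2448.9530 * 0.6230 / 1000
D = 1.526 m


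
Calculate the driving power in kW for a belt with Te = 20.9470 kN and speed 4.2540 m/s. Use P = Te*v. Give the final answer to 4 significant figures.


P = Te * v = 20.9470 * 4.2540
P = 89.11 kW


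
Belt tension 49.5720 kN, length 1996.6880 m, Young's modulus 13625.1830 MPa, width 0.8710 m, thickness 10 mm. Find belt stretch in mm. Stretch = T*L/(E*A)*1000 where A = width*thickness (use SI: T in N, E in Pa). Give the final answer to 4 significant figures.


A = 0.8710 * 0.01 = 0.00871 m^2
Stretch = 49.5720*1000 * 1996.6880 / (13625.1830e6 * 0.00871) * 1000
Stretch = 834.0 mm


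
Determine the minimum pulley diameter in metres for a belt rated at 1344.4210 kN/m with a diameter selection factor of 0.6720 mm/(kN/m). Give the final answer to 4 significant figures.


D = 1344.4210 * 0.6720 / 1000
D = 0.9035 m


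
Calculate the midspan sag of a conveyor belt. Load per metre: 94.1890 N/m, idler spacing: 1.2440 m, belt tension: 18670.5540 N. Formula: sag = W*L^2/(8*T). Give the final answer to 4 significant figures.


sag = 94.1890 * 1.2440^2 / (8 * 18670.5540)
sag = 0.0009759 m


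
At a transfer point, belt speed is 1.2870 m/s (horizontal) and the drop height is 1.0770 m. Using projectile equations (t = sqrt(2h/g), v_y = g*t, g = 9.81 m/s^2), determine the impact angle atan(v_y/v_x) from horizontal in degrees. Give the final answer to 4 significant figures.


t = sqrt(2*1.0770/9.81) = 0.468585 s
v_y = 9.81 * 0.468585 = 4.59682 m/s
angle = atan(4.59682 / 1.2870) = 74.36 deg


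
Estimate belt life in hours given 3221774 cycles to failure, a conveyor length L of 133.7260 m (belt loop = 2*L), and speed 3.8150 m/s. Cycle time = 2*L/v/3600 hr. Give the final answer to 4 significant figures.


cycle_time = 2 * 133.7260 / 3.8150 / 3600 = 0.0194737 hr
life = 3221774 * 0.0194737 = 62740 hours


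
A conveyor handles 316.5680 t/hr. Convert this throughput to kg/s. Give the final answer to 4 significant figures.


m_dot = 316.5680 * 1000 / 3600
m_dot = 87.94 kg/s


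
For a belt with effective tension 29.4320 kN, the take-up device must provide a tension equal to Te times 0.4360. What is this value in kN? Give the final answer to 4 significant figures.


T_tu = 29.4320 * 0.4360
T_tu = 12.83 kN


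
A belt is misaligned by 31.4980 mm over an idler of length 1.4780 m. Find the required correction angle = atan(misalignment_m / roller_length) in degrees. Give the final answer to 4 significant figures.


misalign_m = 31.4980 / 1000 = 0.031498 m
angle = atan(0.031498 / 1.4780)
angle = 1.221 deg


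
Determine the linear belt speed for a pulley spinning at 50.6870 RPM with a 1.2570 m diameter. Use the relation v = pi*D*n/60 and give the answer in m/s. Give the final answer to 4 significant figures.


v = pi * 1.2570 * 50.6870 / 60
v = 3.336 m/s


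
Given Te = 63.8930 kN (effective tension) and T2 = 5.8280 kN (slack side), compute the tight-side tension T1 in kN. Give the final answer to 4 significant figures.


T1 = Te + T2 = 63.8930 + 5.8280
T1 = 69.72 kN


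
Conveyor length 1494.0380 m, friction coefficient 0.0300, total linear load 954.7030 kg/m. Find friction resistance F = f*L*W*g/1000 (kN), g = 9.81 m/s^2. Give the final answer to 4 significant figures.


F = 0.0300 * 1494.0380 * 954.7030 * 9.81 / 1000
F = 419.8 kN


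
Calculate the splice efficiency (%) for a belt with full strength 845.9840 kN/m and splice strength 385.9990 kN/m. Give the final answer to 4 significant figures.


Eff = 385.9990 / 845.9840 * 100
Eff = 45.63 %


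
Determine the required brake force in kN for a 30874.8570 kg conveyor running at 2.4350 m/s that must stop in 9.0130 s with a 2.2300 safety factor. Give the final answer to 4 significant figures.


F = 30874.8570 * 2.4350 / 9.0130 * 2.2300 / 1000
F = 18.60 kN


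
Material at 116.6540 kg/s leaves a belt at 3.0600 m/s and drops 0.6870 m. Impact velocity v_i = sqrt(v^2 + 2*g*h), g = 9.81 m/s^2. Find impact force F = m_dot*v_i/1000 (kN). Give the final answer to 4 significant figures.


v_i = sqrt(3.0600^2 + 2*9.81*0.6870) = 4.77939 m/s
F = 116.6540 * 4.77939 / 1000
F = 0.5575 kN


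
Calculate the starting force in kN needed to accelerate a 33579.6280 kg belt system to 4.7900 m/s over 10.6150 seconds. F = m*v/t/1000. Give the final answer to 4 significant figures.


F = 33579.6280 * 4.7900 / 10.6150 / 1000
F = 15.15 kN


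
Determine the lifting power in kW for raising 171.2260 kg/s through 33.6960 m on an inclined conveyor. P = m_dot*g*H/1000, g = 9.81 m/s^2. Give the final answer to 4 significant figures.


P = 171.2260 * 9.81 * 33.6960 / 1000
P = 56.60 kW


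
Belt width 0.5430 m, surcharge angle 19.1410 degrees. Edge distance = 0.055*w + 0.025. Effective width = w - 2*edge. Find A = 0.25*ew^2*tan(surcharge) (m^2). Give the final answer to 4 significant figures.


edge = 0.055*0.5430 + 0.025 = 0.054865 m
ew = 0.5430 - 2*0.054865 = 0.43327 m
A = 0.25 * 0.43327^2 * tan(19.1410 deg)
A = 0.01629 m^2


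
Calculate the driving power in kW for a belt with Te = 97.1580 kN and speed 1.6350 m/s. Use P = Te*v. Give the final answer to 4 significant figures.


P = Te * v = 97.1580 * 1.6350
P = 158.9 kW


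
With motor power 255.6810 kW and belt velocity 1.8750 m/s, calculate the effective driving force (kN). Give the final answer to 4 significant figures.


Te = P / v = 255.6810 / 1.8750
Te = 136.4 kN


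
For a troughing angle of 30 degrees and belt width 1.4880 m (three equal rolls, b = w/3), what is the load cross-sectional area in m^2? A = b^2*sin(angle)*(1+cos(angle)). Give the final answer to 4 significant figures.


b = 1.4880/3 = 0.496 m
A = 0.496^2 * sin(30 deg) * (1 + cos(30 deg))
A = 0.2295 m^2


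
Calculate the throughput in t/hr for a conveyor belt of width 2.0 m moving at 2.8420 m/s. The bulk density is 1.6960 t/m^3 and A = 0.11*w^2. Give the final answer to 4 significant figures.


A = 0.11 * 2.0^2 = 0.44 m^2
C = 0.44 * 2.8420 * 1.6960 * 3600
C = 7635 t/hr


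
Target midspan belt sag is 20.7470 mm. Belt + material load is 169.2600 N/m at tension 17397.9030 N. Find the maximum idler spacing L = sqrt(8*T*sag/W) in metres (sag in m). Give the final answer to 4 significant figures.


sag = 20.7470/1000 = 0.020747 m
L = sqrt(8 * 17397.9030 * 0.020747 / 169.2600)
L = 4.130 m


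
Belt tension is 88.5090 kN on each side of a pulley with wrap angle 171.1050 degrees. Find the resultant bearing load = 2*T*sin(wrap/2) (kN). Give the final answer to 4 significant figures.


F = 2 * 88.5090 * sin(171.1050/2 deg)
F = 176.5 kN


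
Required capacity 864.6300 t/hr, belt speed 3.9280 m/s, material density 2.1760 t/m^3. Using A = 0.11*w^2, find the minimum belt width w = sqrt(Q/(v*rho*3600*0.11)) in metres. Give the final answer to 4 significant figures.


A_req = 864.6300 / (3.9280 * 2.1760 * 3600) = 0.0280994 m^2
w = sqrt(0.0280994 / 0.11)
w = 0.5054 m


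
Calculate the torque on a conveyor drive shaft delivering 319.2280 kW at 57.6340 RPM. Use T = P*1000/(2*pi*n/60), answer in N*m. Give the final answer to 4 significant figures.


omega = 2*pi*57.6340/60 = 6.03542 rad/s
T = 319.2280*1000 / 6.03542
T = 52890 N*m


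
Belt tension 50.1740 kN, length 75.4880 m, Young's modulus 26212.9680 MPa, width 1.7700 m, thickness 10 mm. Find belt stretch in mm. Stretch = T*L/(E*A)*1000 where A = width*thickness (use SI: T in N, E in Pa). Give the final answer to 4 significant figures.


A = 1.7700 * 0.01 = 0.01770 m^2
Stretch = 50.1740*1000 * 75.4880 / (26212.9680e6 * 0.01770) * 1000
Stretch = 8.163 mm


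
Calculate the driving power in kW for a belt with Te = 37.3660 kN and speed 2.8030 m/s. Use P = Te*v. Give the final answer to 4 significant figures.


P = Te * v = 37.3660 * 2.8030
P = 104.7 kW


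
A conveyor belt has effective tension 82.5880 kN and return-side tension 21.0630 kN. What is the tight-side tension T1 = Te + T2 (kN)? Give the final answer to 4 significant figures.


T1 = Te + T2 = 82.5880 + 21.0630
T1 = 103.7 kN


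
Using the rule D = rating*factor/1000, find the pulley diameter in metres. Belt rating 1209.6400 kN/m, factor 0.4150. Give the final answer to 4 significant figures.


D = 1209.6400 * 0.4150 / 1000
D = 0.5020 m


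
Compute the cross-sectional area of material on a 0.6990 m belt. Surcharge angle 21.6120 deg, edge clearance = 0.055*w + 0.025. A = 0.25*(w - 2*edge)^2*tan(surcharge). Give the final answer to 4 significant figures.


edge = 0.055*0.6990 + 0.025 = 0.063445 m
ew = 0.6990 - 2*0.063445 = 0.57211 m
A = 0.25 * 0.57211^2 * tan(21.6120 deg)
A = 0.03242 m^2


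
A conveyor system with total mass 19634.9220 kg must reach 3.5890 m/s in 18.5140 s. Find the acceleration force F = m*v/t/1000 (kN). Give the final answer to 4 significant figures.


F = 19634.9220 * 3.5890 / 18.5140 / 1000
F = 3.806 kN


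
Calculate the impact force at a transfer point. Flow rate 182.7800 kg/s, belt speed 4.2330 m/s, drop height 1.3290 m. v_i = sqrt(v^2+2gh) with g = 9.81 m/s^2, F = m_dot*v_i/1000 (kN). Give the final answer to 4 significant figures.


v_i = sqrt(4.2330^2 + 2*9.81*1.3290) = 6.63274 m/s
F = 182.7800 * 6.63274 / 1000
F = 1.212 kN


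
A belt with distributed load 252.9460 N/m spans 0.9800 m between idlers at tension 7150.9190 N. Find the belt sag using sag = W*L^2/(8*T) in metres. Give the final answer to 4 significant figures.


sag = 252.9460 * 0.9800^2 / (8 * 7150.9190)
sag = 0.004246 m


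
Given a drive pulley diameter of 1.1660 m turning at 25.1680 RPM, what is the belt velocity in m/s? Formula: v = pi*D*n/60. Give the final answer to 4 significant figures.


v = pi * 1.1660 * 25.1680 / 60
v = 1.537 m/s


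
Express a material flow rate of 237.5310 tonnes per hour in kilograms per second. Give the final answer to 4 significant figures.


m_dot = 237.5310 * 1000 / 3600
m_dot = 65.98 kg/s


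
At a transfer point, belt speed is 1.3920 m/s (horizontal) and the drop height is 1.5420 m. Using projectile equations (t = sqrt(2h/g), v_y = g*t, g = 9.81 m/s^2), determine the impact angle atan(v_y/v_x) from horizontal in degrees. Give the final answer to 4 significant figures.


t = sqrt(2*1.5420/9.81) = 0.56069 s
v_y = 9.81 * 0.56069 = 5.50037 m/s
angle = atan(5.50037 / 1.3920) = 75.80 deg


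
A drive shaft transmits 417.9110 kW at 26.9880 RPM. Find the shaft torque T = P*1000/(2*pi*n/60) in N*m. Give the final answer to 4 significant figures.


omega = 2*pi*26.9880/60 = 2.82618 rad/s
T = 417.9110*1000 / 2.82618
T = 147900 N*m


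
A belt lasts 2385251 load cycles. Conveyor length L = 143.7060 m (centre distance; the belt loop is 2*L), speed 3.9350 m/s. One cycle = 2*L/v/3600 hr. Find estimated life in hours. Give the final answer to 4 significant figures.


cycle_time = 2 * 143.7060 / 3.9350 / 3600 = 0.0202889 hr
life = 2385251 * 0.0202889 = 48390 hours


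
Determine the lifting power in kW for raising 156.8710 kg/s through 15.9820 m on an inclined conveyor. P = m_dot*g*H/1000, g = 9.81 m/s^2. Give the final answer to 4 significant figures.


P = 156.8710 * 9.81 * 15.9820 / 1000
P = 24.59 kW


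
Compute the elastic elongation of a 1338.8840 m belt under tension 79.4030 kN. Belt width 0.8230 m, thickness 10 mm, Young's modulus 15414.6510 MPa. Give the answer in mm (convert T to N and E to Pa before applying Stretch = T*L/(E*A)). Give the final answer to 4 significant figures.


A = 0.8230 * 0.01 = 0.00823 m^2
Stretch = 79.4030*1000 * 1338.8840 / (15414.6510e6 * 0.00823) * 1000
Stretch = 838.0 mm


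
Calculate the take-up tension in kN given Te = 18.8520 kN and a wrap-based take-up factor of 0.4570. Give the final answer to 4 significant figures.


T_tu = 18.8520 * 0.4570
T_tu = 8.615 kN


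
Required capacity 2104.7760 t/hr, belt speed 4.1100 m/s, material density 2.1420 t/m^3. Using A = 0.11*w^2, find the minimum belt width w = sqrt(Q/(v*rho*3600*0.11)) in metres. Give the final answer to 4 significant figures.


A_req = 2104.7760 / (4.1100 * 2.1420 * 3600) = 0.0664113 m^2
w = sqrt(0.0664113 / 0.11)
w = 0.7770 m


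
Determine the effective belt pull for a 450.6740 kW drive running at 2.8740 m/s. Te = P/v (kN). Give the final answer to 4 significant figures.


Te = P / v = 450.6740 / 2.8740
Te = 156.8 kN


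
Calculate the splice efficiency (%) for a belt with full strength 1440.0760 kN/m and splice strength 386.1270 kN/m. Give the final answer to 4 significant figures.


Eff = 386.1270 / 1440.0760 * 100
Eff = 26.81 %


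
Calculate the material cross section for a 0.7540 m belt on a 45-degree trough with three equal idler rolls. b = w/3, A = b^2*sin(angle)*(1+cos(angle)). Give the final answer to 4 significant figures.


b = 0.7540/3 = 0.251333 m
A = 0.251333^2 * sin(45 deg) * (1 + cos(45 deg))
A = 0.07625 m^2


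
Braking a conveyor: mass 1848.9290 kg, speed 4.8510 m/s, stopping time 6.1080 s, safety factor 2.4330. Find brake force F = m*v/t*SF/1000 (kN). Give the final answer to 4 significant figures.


F = 1848.9290 * 4.8510 / 6.1080 * 2.4330 / 1000
F = 3.573 kN


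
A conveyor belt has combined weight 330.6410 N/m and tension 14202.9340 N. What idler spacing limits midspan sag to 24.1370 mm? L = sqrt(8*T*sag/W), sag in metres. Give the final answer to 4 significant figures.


sag = 24.1370/1000 = 0.024137 m
L = sqrt(8 * 14202.9340 * 0.024137 / 330.6410)
L = 2.880 m


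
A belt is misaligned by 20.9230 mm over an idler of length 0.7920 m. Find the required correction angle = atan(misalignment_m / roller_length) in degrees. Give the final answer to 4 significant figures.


misalign_m = 20.9230 / 1000 = 0.020923 m
angle = atan(0.020923 / 0.7920)
angle = 1.513 deg


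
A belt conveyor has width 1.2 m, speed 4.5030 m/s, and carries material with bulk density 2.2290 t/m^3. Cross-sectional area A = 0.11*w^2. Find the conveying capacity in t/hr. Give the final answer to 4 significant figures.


A = 0.11 * 1.2^2 = 0.1584 m^2
C = 0.1584 * 4.5030 * 2.2290 * 3600
C = 5724 t/hr


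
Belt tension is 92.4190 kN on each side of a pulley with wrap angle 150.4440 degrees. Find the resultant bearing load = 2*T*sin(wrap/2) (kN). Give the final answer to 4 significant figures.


F = 2 * 92.4190 * sin(150.4440/2 deg)
F = 178.7 kN


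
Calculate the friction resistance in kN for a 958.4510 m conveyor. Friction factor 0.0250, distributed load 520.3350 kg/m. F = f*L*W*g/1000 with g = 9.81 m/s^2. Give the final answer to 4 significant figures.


F = 0.0250 * 958.4510 * 520.3350 * 9.81 / 1000
F = 122.3 kN


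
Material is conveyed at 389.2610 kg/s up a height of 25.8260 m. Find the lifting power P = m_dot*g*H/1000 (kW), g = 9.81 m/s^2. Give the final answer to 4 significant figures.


P = 389.2610 * 9.81 * 25.8260 / 1000
P = 98.62 kW


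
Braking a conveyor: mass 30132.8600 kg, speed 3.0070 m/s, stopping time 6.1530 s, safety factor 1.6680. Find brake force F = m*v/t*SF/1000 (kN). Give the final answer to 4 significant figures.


F = 30132.8600 * 3.0070 / 6.1530 * 1.6680 / 1000
F = 24.56 kN


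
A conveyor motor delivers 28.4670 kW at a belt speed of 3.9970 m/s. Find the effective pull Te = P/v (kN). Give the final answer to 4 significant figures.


Te = P / v = 28.4670 / 3.9970
Te = 7.122 kN


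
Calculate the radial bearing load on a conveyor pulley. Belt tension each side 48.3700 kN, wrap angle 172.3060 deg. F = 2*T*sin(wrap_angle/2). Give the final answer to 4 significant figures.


F = 2 * 48.3700 * sin(172.3060/2 deg)
F = 96.52 kN


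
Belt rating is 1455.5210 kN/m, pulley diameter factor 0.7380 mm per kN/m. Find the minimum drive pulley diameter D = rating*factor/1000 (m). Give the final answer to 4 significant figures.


D = 1455.5210 * 0.7380 / 1000
D = 1.074 m


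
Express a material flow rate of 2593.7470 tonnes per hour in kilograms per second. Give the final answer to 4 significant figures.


m_dot = 2593.7470 * 1000 / 3600
m_dot = 720.5 kg/s


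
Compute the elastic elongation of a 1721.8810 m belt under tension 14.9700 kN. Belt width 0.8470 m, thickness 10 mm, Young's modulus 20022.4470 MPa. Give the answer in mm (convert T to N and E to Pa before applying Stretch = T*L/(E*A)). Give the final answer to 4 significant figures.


A = 0.8470 * 0.01 = 0.00847 m^2
Stretch = 14.9700*1000 * 1721.8810 / (20022.4470e6 * 0.00847) * 1000
Stretch = 152.0 mm


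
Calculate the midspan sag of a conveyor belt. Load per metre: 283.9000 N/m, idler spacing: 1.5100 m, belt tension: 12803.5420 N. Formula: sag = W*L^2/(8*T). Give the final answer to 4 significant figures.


sag = 283.9000 * 1.5100^2 / (8 * 12803.5420)
sag = 0.006320 m


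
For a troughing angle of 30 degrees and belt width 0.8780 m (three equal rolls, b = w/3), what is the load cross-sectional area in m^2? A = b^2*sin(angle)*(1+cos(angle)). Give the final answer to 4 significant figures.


b = 0.8780/3 = 0.292667 m
A = 0.292667^2 * sin(30 deg) * (1 + cos(30 deg))
A = 0.07992 m^2


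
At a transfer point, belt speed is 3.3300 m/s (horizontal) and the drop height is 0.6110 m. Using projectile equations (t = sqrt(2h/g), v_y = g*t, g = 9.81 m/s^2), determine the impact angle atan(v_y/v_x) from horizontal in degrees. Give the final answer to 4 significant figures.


t = sqrt(2*0.6110/9.81) = 0.35294 s
v_y = 9.81 * 0.35294 = 3.46234 m/s
angle = atan(3.46234 / 3.3300) = 46.12 deg


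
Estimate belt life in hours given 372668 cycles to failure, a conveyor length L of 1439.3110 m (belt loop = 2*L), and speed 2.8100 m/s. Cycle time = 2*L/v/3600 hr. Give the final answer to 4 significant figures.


cycle_time = 2 * 1439.3110 / 2.8100 / 3600 = 0.284561 hr
life = 372668 * 0.284561 = 106000 hours


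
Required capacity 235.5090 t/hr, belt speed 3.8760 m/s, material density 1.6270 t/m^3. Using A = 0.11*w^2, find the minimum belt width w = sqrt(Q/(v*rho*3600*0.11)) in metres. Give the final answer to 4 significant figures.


A_req = 235.5090 / (3.8760 * 1.6270 * 3600) = 0.0103737 m^2
w = sqrt(0.0103737 / 0.11)
w = 0.3071 m


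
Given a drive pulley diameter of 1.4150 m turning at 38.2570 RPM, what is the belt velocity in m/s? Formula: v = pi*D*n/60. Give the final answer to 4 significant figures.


v = pi * 1.4150 * 38.2570 / 60
v = 2.834 m/s


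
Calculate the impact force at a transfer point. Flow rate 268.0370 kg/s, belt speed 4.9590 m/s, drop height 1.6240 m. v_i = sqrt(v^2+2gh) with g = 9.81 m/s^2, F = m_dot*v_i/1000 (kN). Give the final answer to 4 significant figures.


v_i = sqrt(4.9590^2 + 2*9.81*1.6240) = 7.51363 m/s
F = 268.0370 * 7.51363 / 1000
F = 2.014 kN


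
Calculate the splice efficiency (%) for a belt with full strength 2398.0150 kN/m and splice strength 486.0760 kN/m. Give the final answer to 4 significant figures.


Eff = 486.0760 / 2398.0150 * 100
Eff = 20.27 %


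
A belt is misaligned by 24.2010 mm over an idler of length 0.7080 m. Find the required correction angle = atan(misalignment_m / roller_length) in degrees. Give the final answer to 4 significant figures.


misalign_m = 24.2010 / 1000 = 0.024201 m
angle = atan(0.024201 / 0.7080)
angle = 1.958 deg


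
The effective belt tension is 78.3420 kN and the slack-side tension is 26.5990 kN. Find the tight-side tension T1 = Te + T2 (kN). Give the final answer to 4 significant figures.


T1 = Te + T2 = 78.3420 + 26.5990
T1 = 104.9 kN


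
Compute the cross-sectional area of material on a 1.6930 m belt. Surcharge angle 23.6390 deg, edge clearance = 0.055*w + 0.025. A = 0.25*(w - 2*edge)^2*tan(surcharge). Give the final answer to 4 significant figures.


edge = 0.055*1.6930 + 0.025 = 0.118115 m
ew = 1.6930 - 2*0.118115 = 1.45677 m
A = 0.25 * 1.45677^2 * tan(23.6390 deg)
A = 0.2322 m^2


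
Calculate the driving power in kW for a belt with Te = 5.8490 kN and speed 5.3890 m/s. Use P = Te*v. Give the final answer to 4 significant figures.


P = Te * v = 5.8490 * 5.3890
P = 31.52 kW


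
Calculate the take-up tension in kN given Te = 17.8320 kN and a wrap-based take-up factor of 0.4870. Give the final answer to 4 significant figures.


T_tu = 17.8320 * 0.4870
T_tu = 8.684 kN


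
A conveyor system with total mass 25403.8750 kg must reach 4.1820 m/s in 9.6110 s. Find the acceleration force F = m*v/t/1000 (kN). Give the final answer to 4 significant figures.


F = 25403.8750 * 4.1820 / 9.6110 / 1000
F = 11.05 kN


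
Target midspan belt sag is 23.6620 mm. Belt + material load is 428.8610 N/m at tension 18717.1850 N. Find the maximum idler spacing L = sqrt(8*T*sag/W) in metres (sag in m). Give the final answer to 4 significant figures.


sag = 23.6620/1000 = 0.023662 m
L = sqrt(8 * 18717.1850 * 0.023662 / 428.8610)
L = 2.874 m
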